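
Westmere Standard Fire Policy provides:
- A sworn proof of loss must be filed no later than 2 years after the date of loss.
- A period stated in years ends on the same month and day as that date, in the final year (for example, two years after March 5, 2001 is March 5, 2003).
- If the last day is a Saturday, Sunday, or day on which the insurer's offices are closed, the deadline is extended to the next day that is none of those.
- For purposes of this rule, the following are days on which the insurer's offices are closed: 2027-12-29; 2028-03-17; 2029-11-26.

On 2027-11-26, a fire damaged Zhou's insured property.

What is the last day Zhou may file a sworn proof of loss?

November 27, 2029

2 years after 2027-11-26 is November 26, 2029.
November 26, 2029 is a listed holiday. The next qualifying day is November 27, 2029.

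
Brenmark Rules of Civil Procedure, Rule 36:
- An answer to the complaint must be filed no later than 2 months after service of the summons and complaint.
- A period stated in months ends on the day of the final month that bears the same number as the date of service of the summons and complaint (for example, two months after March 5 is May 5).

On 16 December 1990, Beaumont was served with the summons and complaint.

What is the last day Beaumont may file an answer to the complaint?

2 months after 16 December 1990 is February 16, 1991.

February 16, 1991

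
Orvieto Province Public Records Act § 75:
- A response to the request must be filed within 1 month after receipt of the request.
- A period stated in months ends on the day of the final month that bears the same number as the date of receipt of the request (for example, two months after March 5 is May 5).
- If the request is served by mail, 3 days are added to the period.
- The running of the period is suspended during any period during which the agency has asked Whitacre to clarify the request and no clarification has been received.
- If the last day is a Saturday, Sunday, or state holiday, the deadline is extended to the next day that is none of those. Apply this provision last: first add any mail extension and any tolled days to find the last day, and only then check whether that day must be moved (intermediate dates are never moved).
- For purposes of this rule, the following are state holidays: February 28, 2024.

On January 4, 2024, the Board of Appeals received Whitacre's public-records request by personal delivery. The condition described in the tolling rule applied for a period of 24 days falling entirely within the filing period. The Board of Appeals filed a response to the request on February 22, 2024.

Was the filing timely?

Yes

1 month after January 4, 2024 is February 4, 2024.
Service was not by mail, so no mail extension applies.
Tolling adds 24 days: February 4, 2024 + 24 days = February 28, 2024.
February 28, 2024 is a listed holiday. The next qualifying day is February 29, 2024.
The deadline is February 29, 2024; the filing on February 22, 2024 is on or before that date.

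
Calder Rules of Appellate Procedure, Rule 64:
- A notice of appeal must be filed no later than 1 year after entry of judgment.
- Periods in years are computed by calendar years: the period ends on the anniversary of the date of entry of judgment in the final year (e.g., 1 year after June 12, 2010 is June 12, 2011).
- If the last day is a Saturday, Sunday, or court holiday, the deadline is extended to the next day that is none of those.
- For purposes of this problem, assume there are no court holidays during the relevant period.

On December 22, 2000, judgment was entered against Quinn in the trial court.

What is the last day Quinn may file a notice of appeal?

1 year after December 22, 2000 is December 22, 2001.
December 22, 2001 is Saturday; December 23, 2001 is Sunday. The next qualifying day is December 24, 2001.

December 24, 2001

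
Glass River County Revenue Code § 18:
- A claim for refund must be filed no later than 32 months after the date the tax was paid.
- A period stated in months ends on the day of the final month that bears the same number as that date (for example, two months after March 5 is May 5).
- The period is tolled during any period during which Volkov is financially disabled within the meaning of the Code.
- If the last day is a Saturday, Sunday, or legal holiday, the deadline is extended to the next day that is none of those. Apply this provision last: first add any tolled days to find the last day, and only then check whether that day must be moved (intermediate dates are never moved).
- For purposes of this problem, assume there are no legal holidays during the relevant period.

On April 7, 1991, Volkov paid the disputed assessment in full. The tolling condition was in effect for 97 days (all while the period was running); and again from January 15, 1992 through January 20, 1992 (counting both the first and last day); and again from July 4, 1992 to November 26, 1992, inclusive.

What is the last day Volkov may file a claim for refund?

32 months after April 7, 1991 is December 7, 1993.
Tolling adds 97 days: December 7, 1993 + 97 days = March 14, 1994.
From January 15, 1992 through January 20, 1992 inclusive is 6 days; tolling adds 6 days: March 14, 1994 + 6 days = March 20, 1994.
From July 4, 1992 through November 26, 1992 inclusive is 146 days; tolling adds 146 days: March 20, 1994 + 146 days = August 13, 1994.
August 13, 1994 is Saturday; August 14, 1994 is Sunday. The next qualifying day is August 15, 1994.

August 15, 1994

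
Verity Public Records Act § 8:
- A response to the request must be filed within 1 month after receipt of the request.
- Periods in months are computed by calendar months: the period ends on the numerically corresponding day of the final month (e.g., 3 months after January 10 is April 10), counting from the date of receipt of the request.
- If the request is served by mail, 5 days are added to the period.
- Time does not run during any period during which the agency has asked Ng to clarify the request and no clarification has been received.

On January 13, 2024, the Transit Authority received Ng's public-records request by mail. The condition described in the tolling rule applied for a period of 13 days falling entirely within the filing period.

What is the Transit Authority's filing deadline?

March 2, 2024

1 month after January 13, 2024 is February 13, 2024.
Service was by mail, adding 5 days: February 13, 2024 + 5 days = February 18, 2024.
Tolling adds 13 days: February 18, 2024 + 13 days = March 2, 2024.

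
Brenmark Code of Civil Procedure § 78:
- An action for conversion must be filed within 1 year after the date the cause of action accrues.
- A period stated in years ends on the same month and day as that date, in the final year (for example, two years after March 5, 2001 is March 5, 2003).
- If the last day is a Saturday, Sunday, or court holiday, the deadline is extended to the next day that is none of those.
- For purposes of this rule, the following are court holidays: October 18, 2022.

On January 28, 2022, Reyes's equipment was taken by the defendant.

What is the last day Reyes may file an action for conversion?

January 30, 2023

1 year after January 28, 2022 is January 28, 2023.
January 28, 2023 is Saturday; January 29, 2023 is Sunday. The next qualifying day is January 30, 2023.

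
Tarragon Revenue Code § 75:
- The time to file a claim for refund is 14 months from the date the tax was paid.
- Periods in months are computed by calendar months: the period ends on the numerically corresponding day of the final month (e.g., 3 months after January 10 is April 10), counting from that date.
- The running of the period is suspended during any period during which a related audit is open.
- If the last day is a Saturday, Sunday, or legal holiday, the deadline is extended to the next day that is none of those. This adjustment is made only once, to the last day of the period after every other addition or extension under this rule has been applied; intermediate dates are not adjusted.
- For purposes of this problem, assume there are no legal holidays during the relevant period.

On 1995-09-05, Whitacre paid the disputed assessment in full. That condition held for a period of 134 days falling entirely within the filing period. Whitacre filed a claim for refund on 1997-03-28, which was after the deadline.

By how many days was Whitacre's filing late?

9 days

14 months after 1995-09-05 is November 5, 1996.
Tolling adds 134 days: November 5, 1996 + 134 days = March 19, 1997.
March 19, 1997 is a Wednesday and not a legal holiday, so no extension applies.
The deadline is March 19, 1997; from March 19, 1997 to March 28, 1997 is 9 days.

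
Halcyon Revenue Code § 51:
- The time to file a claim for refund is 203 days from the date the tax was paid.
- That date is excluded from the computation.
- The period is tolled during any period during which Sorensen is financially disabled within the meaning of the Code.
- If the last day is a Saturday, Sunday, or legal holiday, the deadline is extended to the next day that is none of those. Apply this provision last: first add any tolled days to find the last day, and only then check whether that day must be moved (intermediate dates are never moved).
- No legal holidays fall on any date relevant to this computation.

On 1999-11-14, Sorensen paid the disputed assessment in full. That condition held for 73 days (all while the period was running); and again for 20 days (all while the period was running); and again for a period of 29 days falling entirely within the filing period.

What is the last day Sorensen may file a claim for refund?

October 4, 2000

203 days after 1999-11-14 is June 4, 2000.
Tolling adds 73 days: June 4, 2000 + 73 days = August 16, 2000.
Tolling adds 20 days: August 16, 2000 + 20 days = September 5, 2000.
Tolling adds 29 days: September 5, 2000 + 29 days = October 4, 2000.
October 4, 2000 is a Wednesday and not a legal holiday, so no extension applies.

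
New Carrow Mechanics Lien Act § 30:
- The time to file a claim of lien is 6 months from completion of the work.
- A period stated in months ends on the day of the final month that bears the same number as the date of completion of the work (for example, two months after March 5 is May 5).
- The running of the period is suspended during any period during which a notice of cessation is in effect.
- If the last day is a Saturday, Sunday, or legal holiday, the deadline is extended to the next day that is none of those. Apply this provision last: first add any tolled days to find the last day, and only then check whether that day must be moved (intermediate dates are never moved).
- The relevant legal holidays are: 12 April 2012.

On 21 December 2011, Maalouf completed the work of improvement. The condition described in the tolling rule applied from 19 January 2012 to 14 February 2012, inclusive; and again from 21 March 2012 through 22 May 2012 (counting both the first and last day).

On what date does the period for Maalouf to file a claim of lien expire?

6 months after 21 December 2011 is June 21, 2012.
From January 19, 2012 through February 14, 2012 inclusive is 27 days; tolling adds 27 days: June 21, 2012 + 27 days = July 18, 2012.
From March 21, 2012 through May 22, 2012 inclusive is 63 days; tolling adds 63 days: July 18, 2012 + 63 days = September 19, 2012.
September 19, 2012 is a Wednesday and not a legal holiday, so no extension applies.

September 19, 2012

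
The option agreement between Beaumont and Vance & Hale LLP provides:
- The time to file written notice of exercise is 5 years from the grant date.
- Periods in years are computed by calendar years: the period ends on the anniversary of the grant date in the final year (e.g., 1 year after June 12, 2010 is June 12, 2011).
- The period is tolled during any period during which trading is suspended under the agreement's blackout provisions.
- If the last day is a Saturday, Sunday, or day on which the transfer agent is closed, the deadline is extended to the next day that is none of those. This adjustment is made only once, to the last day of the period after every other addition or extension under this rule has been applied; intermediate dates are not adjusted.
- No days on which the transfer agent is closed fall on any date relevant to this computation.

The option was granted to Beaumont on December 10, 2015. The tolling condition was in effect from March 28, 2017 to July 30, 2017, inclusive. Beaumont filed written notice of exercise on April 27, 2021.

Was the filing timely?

No

5 years after December 10, 2015 is December 10, 2020.
From March 28, 2017 through July 30, 2017 inclusive is 125 days; tolling adds 125 days: December 10, 2020 + 125 days = April 14, 2021.
April 14, 2021 is a Wednesday and not a day on which the transfer agent is closed, so no extension applies.
The deadline is April 14, 2021; the filing on April 27, 2021 is after that date.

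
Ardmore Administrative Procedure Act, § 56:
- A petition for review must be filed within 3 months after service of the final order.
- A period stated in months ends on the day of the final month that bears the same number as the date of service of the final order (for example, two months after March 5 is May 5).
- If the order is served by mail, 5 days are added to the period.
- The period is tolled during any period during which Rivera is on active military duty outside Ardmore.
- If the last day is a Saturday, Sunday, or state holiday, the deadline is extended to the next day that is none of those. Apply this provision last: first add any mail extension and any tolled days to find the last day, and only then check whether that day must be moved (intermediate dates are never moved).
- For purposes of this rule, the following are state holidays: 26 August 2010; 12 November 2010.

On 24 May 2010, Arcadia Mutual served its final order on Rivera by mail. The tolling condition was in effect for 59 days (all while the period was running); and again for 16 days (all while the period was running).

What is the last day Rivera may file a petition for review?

November 15, 2010

3 months after 24 May 2010 is August 24, 2010.
Service was by mail, adding 5 days: August 24, 2010 + 5 days = August 29, 2010.
Tolling adds 59 days: August 29, 2010 + 59 days = October 27, 2010.
Tolling adds 16 days: October 27, 2010 + 16 days = November 12, 2010.
November 12, 2010 is a listed holiday; November 13, 2010 is Saturday; November 14, 2010 is Sunday. The next qualifying day is November 15, 2010.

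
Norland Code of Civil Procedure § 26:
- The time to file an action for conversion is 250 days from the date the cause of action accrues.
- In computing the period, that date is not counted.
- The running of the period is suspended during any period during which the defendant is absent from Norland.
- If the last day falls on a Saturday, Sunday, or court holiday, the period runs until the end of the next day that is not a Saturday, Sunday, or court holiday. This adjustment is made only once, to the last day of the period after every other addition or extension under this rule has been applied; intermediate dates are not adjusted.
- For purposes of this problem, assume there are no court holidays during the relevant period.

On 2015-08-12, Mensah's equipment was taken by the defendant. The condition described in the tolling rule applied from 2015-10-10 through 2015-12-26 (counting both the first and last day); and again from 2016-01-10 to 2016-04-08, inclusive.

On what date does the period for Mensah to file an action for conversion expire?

250 days after 2015-08-12 is April 18, 2016.
From October 10, 2015 through December 26, 2015 inclusive is 78 days; tolling adds 78 days: April 18, 2016 + 78 days = July 5, 2016.
From January 10, 2016 through April 8, 2016 inclusive is 90 days; tolling adds 90 days: July 5, 2016 + 90 days = October 3, 2016.
October 3, 2016 is a Monday and not a court holiday, so no extension applies.

October 3, 2016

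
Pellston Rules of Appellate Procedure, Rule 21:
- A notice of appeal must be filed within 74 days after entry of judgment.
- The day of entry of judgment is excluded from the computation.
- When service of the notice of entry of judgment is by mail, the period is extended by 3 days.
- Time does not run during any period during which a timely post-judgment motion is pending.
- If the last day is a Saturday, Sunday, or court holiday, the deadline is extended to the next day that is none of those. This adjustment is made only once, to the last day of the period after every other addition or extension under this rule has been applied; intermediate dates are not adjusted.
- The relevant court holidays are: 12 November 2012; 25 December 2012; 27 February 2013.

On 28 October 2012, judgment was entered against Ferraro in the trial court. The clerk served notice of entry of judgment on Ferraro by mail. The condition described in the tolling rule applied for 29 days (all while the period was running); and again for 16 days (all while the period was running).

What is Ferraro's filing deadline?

74 days after 28 October 2012 is January 10, 2013.
Service was by mail, adding 3 days: January 10, 2013 + 3 days = January 13, 2013.
Tolling adds 29 days: January 13, 2013 + 29 days = February 11, 2013.
Tolling adds 16 days: February 11, 2013 + 16 days = February 27, 2013.
February 27, 2013 is a listed holiday. The next qualifying day is February 28, 2013.

February 28, 2013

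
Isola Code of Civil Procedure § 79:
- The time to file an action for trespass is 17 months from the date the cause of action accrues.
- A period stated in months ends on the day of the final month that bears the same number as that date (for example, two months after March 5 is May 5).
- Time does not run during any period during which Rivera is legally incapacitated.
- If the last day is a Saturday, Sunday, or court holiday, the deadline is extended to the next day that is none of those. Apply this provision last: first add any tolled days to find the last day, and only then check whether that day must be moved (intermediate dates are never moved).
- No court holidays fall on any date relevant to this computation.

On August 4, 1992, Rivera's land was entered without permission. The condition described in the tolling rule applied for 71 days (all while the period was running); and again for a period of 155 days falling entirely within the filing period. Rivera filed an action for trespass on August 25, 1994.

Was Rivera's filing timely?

17 months after August 4, 1992 is January 4, 1994.
Tolling adds 71 days: January 4, 1994 + 71 days = March 16, 1994.
Tolling adds 155 days: March 16, 1994 + 155 days = August 18, 1994.
August 18, 1994 is a Thursday and not a court holiday, so no extension applies.
The deadline is August 18, 1994; the filing on August 25, 1994 is after that date.

No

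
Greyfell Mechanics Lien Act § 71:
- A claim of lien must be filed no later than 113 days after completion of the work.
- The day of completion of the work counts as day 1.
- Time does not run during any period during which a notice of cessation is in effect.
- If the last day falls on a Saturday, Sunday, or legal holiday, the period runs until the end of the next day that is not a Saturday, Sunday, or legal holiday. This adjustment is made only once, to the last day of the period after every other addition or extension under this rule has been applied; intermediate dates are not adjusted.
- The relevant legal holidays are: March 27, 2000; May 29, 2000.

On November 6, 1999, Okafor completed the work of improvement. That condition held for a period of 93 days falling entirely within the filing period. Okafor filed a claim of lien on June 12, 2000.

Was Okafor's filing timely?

Counting November 6, 1999 as day 1, day 113 is February 26, 2000.
Tolling adds 93 days: February 26, 2000 + 93 days = May 29, 2000.
May 29, 2000 is a listed holiday. The next qualifying day is May 30, 2000.
The deadline is May 30, 2000; the filing on June 12, 2000 is after that date.

No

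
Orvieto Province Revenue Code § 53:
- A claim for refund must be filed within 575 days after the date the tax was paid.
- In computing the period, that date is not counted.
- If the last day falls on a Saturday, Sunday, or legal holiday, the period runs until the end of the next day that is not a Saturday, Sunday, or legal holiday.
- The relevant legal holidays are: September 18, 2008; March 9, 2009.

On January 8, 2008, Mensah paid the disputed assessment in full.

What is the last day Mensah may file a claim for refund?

August 5, 2009

575 days after January 8, 2008 is August 5, 2009.
August 5, 2009 is a Wednesday and not a legal holiday, so no extension applies.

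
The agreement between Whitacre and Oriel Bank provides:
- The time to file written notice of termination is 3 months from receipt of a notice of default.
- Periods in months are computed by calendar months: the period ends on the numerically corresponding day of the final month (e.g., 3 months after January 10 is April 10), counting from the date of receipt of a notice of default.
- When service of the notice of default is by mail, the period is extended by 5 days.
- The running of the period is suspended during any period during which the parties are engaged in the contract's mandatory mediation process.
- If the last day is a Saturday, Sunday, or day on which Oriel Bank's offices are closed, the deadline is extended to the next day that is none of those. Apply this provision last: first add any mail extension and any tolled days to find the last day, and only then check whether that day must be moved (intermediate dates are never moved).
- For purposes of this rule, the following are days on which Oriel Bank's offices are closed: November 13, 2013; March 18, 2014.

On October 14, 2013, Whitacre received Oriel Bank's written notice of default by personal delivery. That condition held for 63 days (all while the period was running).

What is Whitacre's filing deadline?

3 months after October 14, 2013 is January 14, 2014.
Service was not by mail, so no mail extension applies.
Tolling adds 63 days: January 14, 2014 + 63 days = March 18, 2014.
March 18, 2014 is a listed holiday. The next qualifying day is March 19, 2014.

March 19, 2014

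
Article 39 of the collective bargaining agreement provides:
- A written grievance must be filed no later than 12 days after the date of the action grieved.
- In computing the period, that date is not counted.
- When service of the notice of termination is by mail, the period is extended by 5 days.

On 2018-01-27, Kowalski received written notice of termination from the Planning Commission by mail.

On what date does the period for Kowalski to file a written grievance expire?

February 13, 2018

12 days after 2018-01-27 is February 8, 2018.
Service was by mail, adding 5 days: February 8, 2018 + 5 days = February 13, 2018.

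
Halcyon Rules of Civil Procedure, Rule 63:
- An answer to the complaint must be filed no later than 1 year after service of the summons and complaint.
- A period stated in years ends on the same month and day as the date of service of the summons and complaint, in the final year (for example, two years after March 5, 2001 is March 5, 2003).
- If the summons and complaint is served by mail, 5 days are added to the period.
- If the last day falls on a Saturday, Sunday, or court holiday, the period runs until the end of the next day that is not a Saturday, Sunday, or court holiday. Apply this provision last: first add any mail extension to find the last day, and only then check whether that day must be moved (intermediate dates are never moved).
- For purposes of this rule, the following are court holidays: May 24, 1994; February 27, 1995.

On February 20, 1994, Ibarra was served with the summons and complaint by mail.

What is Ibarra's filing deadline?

February 28, 1995

1 year after February 20, 1994 is February 20, 1995.
Service was by mail, adding 5 days: February 20, 1995 + 5 days = February 25, 1995.
February 25, 1995 is Saturday; February 26, 1995 is Sunday; February 27, 1995 is a listed holiday. The next qualifying day is February 28, 1995.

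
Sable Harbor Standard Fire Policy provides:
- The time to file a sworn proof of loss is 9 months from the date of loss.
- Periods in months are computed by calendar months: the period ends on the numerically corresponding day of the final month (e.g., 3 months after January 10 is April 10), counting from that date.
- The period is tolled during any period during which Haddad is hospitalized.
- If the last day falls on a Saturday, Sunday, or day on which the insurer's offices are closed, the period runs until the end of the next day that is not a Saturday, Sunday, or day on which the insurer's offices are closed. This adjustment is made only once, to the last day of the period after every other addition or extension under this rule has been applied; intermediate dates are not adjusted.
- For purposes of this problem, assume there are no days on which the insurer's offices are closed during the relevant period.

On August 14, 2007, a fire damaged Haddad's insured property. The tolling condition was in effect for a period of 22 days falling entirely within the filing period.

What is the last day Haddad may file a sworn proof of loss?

9 months after August 14, 2007 is May 14, 2008.
Tolling adds 22 days: May 14, 2008 + 22 days = June 5, 2008.
June 5, 2008 is a Thursday and not a day on which the insurer's offices are closed, so no extension applies.

June 5, 2008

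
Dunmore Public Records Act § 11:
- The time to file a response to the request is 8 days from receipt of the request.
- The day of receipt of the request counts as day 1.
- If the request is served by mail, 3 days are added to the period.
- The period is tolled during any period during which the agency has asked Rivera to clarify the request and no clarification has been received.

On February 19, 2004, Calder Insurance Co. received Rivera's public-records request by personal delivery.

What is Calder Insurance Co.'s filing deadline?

February 26, 2004

Counting February 19, 2004 as day 1, day 8 is February 26, 2004.
Service was not by mail, so no mail extension applies.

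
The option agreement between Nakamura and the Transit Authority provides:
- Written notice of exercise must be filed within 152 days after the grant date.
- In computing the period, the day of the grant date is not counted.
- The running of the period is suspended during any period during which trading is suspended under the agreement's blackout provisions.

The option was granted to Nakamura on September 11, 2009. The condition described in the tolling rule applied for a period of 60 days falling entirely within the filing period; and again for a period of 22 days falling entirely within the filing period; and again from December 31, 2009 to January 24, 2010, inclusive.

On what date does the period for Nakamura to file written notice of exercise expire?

May 28, 2010

152 days after September 11, 2009 is February 10, 2010.
Tolling adds 60 days: February 10, 2010 + 60 days = April 11, 2010.
Tolling adds 22 days: April 11, 2010 + 22 days = May 3, 2010.
From December 31, 2009 through January 24, 2010 inclusive is 25 days; tolling adds 25 days: May 3, 2010 + 25 days = May 28, 2010.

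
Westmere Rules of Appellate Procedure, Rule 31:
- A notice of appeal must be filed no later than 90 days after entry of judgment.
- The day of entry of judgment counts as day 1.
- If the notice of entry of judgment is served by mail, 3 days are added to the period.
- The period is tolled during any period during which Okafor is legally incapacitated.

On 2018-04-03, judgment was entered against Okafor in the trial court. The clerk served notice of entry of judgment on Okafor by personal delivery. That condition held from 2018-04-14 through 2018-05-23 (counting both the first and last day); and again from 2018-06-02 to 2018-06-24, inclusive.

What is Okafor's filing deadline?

Counting 2018-04-03 as day 1, day 90 is July 1, 2018.
Service was not by mail, so no mail extension applies.
From April 14, 2018 through May 23, 2018 inclusive is 40 days; tolling adds 40 days: July 1, 2018 + 40 days = August 10, 2018.
From June 2, 2018 through June 24, 2018 inclusive is 23 days; tolling adds 23 days: August 10, 2018 + 23 days = September 2, 2018.

September 2, 2018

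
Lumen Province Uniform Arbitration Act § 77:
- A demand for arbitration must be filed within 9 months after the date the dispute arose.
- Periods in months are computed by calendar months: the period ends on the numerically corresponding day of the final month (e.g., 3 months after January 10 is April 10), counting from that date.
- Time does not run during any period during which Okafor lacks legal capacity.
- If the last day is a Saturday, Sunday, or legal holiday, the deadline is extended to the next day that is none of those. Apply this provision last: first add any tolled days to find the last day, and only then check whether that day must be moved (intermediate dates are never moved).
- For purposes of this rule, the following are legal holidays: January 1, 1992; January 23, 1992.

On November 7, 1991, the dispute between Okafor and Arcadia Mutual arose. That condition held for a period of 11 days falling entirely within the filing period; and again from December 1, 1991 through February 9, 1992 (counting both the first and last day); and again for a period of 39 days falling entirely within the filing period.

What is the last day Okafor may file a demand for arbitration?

December 7, 1992

9 months after November 7, 1991 is August 7, 1992.
Tolling adds 11 days: August 7, 1992 + 11 days = August 18, 1992.
From December 1, 1991 through February 9, 1992 inclusive is 71 days; tolling adds 71 days: August 18, 1992 + 71 days = October 28, 1992.
Tolling adds 39 days: October 28, 1992 + 39 days = December 6, 1992.
December 6, 1992 is Sunday. The next qualifying day is December 7, 1992.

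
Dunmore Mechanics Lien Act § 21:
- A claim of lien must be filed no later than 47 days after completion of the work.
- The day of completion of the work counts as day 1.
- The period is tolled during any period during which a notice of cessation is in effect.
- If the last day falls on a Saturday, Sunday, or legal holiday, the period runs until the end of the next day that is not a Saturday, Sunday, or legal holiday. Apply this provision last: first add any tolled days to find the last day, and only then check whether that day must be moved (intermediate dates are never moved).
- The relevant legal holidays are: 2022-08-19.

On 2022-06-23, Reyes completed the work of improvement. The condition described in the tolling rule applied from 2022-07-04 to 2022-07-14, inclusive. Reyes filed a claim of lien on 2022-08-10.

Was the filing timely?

Yes

Counting 2022-06-23 as day 1, day 47 is August 8, 2022.
From July 4, 2022 through July 14, 2022 inclusive is 11 days; tolling adds 11 days: August 8, 2022 + 11 days = August 19, 2022.
August 19, 2022 is a listed holiday; August 20, 2022 is Saturday; August 21, 2022 is Sunday. The next qualifying day is August 22, 2022.
The deadline is August 22, 2022; the filing on August 10, 2022 is on or before that date.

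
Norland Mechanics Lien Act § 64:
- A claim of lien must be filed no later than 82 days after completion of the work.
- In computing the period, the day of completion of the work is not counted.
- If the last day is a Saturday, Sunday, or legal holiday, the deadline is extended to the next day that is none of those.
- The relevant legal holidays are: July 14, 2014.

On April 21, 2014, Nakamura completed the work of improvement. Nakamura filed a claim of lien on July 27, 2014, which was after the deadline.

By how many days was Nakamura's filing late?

12 days

82 days after April 21, 2014 is July 12, 2014.
July 12, 2014 is Saturday; July 13, 2014 is Sunday; July 14, 2014 is a listed holiday. The next qualifying day is July 15, 2014.
The deadline is July 15, 2014; from July 15, 2014 to July 27, 2014 is 12 days.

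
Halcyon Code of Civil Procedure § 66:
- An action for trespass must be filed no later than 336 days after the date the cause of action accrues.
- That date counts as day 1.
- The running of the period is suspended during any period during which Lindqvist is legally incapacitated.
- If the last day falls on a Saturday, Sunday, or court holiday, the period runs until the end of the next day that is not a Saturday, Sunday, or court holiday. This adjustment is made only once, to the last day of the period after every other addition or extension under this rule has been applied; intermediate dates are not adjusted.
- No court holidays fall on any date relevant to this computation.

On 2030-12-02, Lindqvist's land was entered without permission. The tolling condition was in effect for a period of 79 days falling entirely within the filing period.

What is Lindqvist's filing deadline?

Counting 2030-12-02 as day 1, day 336 is November 2, 2031.
Tolling adds 79 days: November 2, 2031 + 79 days = January 20, 2032.
January 20, 2032 is a Tuesday and not a court holiday, so no extension applies.

January 20, 2032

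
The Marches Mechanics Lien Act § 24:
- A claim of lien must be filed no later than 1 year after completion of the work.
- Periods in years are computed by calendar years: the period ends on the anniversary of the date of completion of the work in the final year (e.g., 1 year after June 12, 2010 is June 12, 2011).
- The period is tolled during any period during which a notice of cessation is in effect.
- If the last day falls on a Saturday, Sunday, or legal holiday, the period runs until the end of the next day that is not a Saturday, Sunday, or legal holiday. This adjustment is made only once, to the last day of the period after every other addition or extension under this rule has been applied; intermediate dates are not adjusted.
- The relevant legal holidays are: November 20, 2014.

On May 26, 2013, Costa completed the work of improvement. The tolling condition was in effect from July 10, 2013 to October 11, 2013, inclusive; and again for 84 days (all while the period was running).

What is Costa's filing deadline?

November 21, 2014

1 year after May 26, 2013 is May 26, 2014.
From July 10, 2013 through October 11, 2013 inclusive is 94 days; tolling adds 94 days: May 26, 2014 + 94 days = August 28, 2014.
Tolling adds 84 days: August 28, 2014 + 84 days = November 20, 2014.
November 20, 2014 is a listed holiday. The next qualifying day is November 21, 2014.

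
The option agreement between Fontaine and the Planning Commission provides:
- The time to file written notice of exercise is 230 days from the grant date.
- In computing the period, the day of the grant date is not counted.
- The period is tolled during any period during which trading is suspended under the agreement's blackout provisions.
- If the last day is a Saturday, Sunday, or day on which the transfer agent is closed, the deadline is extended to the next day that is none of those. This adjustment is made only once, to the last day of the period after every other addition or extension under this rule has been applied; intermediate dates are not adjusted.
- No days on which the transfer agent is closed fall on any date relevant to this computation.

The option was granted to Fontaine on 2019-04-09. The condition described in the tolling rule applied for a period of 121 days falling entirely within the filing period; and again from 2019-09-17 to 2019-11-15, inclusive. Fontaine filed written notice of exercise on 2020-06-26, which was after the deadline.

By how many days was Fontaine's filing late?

32 days

230 days after 2019-04-09 is November 25, 2019.
Tolling adds 121 days: November 25, 2019 + 121 days = March 25, 2020.
From September 17, 2019 through November 15, 2019 inclusive is 60 days; tolling adds 60 days: March 25, 2020 + 60 days = May 24, 2020.
May 24, 2020 is Sunday. The next qualifying day is May 25, 2020.
The deadline is May 25, 2020; from May 25, 2020 to June 26, 2020 is 32 days.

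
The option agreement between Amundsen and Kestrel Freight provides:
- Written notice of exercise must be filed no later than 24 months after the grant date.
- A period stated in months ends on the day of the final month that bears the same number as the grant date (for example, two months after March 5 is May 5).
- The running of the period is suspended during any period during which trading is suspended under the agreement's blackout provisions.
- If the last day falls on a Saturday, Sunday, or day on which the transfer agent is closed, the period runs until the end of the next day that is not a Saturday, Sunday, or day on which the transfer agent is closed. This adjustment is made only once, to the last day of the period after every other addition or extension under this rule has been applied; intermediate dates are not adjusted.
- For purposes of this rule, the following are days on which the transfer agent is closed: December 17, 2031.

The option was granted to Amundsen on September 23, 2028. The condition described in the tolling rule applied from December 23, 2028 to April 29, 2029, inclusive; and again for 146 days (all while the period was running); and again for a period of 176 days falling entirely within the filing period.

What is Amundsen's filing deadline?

December 18, 2031

24 months after September 23, 2028 is September 23, 2030.
From December 23, 2028 through April 29, 2029 inclusive is 128 days; tolling adds 128 days: September 23, 2030 + 128 days = January 29, 2031.
Tolling adds 146 days: January 29, 2031 + 146 days = June 24, 2031.
Tolling adds 176 days: June 24, 2031 + 176 days = December 17, 2031.
December 17, 2031 is a listed holiday. The next qualifying day is December 18, 2031.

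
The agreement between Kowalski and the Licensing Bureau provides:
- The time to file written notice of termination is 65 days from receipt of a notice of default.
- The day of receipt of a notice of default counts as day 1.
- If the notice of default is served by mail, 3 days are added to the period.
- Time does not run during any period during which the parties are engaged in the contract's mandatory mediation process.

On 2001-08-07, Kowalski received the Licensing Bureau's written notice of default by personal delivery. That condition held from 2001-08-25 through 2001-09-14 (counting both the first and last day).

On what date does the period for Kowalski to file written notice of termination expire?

Counting 2001-08-07 as day 1, day 65 is October 10, 2001.
Service was not by mail, so no mail extension applies.
From August 25, 2001 through September 14, 2001 inclusive is 21 days; tolling adds 21 days: October 10, 2001 + 21 days = October 31, 2001.

October 31, 2001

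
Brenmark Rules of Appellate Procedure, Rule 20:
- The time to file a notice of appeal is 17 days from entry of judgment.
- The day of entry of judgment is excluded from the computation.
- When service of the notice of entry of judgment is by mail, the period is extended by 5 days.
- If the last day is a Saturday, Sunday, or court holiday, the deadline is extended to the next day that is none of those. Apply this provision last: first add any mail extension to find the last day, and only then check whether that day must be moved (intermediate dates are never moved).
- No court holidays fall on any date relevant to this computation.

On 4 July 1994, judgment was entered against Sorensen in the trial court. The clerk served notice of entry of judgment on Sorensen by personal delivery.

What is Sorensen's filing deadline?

17 days after 4 July 1994 is July 21, 1994.
Service was not by mail, so no mail extension applies.
July 21, 1994 is a Thursday and not a court holiday, so no extension applies.

July 21, 1994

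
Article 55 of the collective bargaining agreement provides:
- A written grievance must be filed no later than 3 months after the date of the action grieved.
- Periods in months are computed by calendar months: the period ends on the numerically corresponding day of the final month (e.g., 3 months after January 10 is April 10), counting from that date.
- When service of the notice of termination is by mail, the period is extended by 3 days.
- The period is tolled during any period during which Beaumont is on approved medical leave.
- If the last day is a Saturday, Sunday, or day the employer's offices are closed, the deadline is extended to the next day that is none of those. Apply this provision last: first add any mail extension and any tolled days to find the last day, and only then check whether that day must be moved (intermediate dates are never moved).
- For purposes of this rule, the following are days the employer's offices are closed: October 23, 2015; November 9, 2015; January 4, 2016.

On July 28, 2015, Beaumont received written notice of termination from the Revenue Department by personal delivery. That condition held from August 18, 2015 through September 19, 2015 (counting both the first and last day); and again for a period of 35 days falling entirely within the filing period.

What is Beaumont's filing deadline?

3 months after July 28, 2015 is October 28, 2015.
Service was not by mail, so no mail extension applies.
From August 18, 2015 through September 19, 2015 inclusive is 33 days; tolling adds 33 days: October 28, 2015 + 33 days = November 30, 2015.
Tolling adds 35 days: November 30, 2015 + 35 days = January 4, 2016.
January 4, 2016 is a listed holiday. The next qualifying day is January 5, 2016.

January 5, 2016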